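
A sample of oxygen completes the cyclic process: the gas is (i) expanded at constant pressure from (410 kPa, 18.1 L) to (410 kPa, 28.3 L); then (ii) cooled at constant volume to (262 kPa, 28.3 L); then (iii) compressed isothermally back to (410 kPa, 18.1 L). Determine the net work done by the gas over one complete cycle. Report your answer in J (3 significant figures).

Leg (i): W = PΔV = (410)(28.3 − 18.1) = 4182 J.
Leg (ii): W = 0.
Leg (iii): W = PᵢVᵢ ln(V_f/Vᵢ) = (7415) ln(18.1/28.3) = -3314 J.
W_net = 4182 − 3314 = 868 J.

W_net ≈ 868 J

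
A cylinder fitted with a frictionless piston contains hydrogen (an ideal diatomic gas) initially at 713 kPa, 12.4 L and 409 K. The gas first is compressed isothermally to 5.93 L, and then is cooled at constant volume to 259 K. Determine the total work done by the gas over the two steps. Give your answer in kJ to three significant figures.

W_total ≈ -6.52 kJ

Step 1 (isothermal): W = P₁V₁ ln(V₂/V₁) = (8841) ln(5.93/12.4) = -6522 J.
Step 2 (isochoric): W = 0 (constant volume).
W_total = -6522 + 0 = -6522 J.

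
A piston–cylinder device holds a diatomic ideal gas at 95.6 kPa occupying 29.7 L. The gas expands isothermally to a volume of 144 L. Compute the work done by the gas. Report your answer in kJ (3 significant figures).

Isothermal: W = nRT ln(V₂/V₁) = P₁V₁ ln(V₂/V₁).
P₁V₁ = (95.6 kPa)(29.7 L) = 2839 J.
W = 2839 × ln(144/29.7) = 2839 × 1.579
W_by_gas = 4482 J.

W ≈ 4.48 kJ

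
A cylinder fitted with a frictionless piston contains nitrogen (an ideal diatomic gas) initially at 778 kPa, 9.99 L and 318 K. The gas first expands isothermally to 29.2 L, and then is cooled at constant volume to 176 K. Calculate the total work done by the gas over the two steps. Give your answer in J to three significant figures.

Step 1 (isothermal): W = P₁V₁ ln(V₂/V₁) = (7772) ln(29.2/9.99) = 8336 J.
Step 2 (isochoric): W = 0 (constant volume).
W_total = 8336 + 0 = 8336 J.

W_total ≈ 8340 J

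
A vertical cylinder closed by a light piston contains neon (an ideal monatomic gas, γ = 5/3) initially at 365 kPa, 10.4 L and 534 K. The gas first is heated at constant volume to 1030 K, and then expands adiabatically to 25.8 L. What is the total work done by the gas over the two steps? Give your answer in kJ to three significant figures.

W_total ≈ 4.99 kJ

Step 1 (isochoric): W = 0 (constant volume).
After step 1: P = 704 kPa (V unchanged).
Step 2 (adiabatic): W = (P₁V₁ − P₂V₂)/(γ−1) = (7322 − 3995)/0.667 = 4990 J.
W_total = 0 + 4990 = 4990 J.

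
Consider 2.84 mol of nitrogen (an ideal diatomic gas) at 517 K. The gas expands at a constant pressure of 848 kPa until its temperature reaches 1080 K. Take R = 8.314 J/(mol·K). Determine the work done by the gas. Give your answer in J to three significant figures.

W ≈ 13300 J

Isobaric: W = P ΔV = nR ΔT.
W = (2.84)(8.314)(1080 − 517) = 13293 J.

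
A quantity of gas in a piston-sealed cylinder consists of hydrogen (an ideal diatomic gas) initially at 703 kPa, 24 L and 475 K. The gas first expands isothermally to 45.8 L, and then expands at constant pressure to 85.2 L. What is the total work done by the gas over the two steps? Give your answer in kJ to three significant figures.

Step 1 (isothermal): W = P₁V₁ ln(V₂/V₁) = (16872) ln(45.8/24) = 10903 J.
After step 1: P = 368.4 kPa, V = 45.8 L, T = 475 K.
Step 2 (isobaric): W = PΔV = (368.4 kPa)(85.2 − 45.8 L) = 14514 J.
W_total = 10903 + 14514 = 25418 J.

W_total ≈ 25.4 kJ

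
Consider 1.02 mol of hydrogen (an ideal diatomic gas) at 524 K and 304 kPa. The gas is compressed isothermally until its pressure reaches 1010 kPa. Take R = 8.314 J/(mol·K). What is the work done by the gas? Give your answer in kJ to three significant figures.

Isothermal process: W = nRT ln(V₂/V₁) = nRT ln(P₁/P₂).
W = (1.02)(8.314)(524) × ln(304/1010)
  = 4444 × ln(0.301) = 4444 × -1.201
W_by_gas = -5335 J.

W ≈ -5.34 kJ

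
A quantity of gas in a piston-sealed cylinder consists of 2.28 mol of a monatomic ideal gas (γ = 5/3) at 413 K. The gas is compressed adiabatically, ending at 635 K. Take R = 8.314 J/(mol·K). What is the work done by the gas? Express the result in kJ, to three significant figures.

W ≈ -6.31 kJ

Adiabatic ⇒ Q = 0, so W_by = −ΔU = nCᵥ(T₁ − T₂).
Cᵥ = 3R/2 = 12.47 J/(mol·K).
W = (2.28)(12.47)(413 − 635) = -6312 J.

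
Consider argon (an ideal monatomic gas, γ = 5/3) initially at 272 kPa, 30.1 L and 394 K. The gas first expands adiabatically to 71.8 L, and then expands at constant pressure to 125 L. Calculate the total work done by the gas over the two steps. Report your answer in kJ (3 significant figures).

W_total ≈ 8.80 kJ

Step 1 (adiabatic): W = (P₁V₁ − P₂V₂)/(γ−1) = (8187 − 4586)/0.667 = 5402 J.
After step 1: P = 63.87 kPa, V = 71.8 L, T = 220.7 K.
Step 2 (isobaric): W = PΔV = (63.87 kPa)(125 − 71.8 L) = 3398 J.
W_total = 5402 + 3398 = 8800 J.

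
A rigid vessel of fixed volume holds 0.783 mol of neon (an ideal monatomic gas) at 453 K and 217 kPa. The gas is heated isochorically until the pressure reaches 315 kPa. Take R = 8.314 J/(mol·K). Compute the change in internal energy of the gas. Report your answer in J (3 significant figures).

Constant volume ⇒ W = 0, so Q = ΔU = nCᵥΔT with Cᵥ = 3R/2 = 12.47 J/(mol·K).
At constant V, T₂/T₁ = P₂/P₁ ⇒ ΔT = T₁(P₂/P₁ − 1) = 453·(315/217 − 1) = 204.6 K.
ΔU = (0.783)(12.47)(204.6) = 1998 J.

ΔU ≈ 2000 J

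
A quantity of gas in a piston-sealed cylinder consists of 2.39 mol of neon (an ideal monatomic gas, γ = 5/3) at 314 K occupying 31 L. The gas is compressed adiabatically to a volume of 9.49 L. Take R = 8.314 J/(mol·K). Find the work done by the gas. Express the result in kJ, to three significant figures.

Adiabatic: TV^(γ−1) = const with γ = 5/3.
T₂ = T₁ (V₁/V₂)^(γ−1) = 314 × (31/9.49)^0.667 = 314 × 2.202 = 691.3 K.
W_by = nCᵥ(T₁ − T₂) = (2.39)(12.47)(314 − 691.3) = -11245 J.

W ≈ -11.2 kJ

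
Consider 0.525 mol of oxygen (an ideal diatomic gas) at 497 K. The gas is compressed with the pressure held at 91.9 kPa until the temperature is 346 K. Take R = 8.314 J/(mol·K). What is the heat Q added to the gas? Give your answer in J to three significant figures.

Q ≈ -2310 J

Isobaric: W = nRΔT = (0.525)(8.314)(-151) = -659.1 J.
ΔU = nCᵥΔT with Cᵥ = 5R/2: ΔU = (0.525)(20.79)(-151) = -1648 J.
Q = ΔU + W = -1648 − 659.1 = -2307 J.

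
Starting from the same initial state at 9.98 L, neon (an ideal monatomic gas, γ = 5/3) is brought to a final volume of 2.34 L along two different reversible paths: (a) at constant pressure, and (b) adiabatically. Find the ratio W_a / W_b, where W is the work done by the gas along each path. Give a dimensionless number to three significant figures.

W_a / W_b ≈ 0.313

Path (a) isobaric: W = P₁(V₂ − V₁) → W_a/(P₁V₁) = -0.7655.
Path (b) adiabatic: W = P₁V₁(1 − (V₁/V₂)^(γ−1))/(γ−1) → W_b/(P₁V₁) = -2.445.
W_a / W_b = -0.7655 / -2.445 = 0.3131.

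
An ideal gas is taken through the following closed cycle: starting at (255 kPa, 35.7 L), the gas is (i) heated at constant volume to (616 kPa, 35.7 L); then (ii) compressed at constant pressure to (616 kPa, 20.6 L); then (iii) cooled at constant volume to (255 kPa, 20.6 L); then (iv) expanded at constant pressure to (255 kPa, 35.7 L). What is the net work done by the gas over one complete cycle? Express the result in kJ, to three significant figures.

Constant-volume legs do no work.
W(ii) = (616)(20.6 − 35.7) = -9302 J; W(iv) = (255)(35.7 − 20.6) = 3851 J.
W_net = -9302 + 3851 = -5451 J (the counter-clockwise enclosed area).

W_net ≈ -5.45 kJ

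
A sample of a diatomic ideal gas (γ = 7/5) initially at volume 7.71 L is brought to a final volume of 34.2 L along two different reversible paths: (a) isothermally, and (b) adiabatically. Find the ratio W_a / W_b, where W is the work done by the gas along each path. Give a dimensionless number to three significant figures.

W_a / W_b ≈ 1.33

Path (a) isothermal: W = P₁V₁ ln(V₂/V₁) → W_a/(P₁V₁) = 1.49.
Path (b) adiabatic: W = P₁V₁(1 − (V₁/V₂)^(γ−1))/(γ−1) → W_b/(P₁V₁) = 1.122.
W_a / W_b = 1.49 / 1.122 = 1.327.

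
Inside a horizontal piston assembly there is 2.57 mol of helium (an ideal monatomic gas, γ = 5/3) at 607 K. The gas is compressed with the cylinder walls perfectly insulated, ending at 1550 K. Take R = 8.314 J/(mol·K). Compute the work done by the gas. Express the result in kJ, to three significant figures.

Adiabatic ⇒ Q = 0, so W_by = −ΔU = nCᵥ(T₁ − T₂).
Cᵥ = 3R/2 = 12.47 J/(mol·K).
W = (2.57)(12.47)(607 − 1550) = -30224 J.

W ≈ -30.2 kJ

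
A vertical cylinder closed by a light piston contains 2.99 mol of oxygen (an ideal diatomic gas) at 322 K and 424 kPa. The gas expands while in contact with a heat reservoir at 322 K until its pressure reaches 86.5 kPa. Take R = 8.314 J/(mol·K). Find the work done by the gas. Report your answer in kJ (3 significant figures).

W ≈ 12.7 kJ

Isothermal process: W = nRT ln(V₂/V₁) = nRT ln(P₁/P₂).
W = (2.99)(8.314)(322) × ln(424/86.5)
  = 8005 × ln(4.902) = 8005 × 1.59
W_by_gas = 12724 J.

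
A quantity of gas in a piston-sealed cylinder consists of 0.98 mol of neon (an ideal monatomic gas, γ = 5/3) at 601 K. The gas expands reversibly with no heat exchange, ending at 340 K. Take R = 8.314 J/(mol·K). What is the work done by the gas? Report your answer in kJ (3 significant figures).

Adiabatic ⇒ Q = 0, so W_by = −ΔU = nCᵥ(T₁ − T₂).
Cᵥ = 3R/2 = 12.47 J/(mol·K).
W = (0.98)(12.47)(601 − 340) = 3190 J.

W ≈ 3.19 kJ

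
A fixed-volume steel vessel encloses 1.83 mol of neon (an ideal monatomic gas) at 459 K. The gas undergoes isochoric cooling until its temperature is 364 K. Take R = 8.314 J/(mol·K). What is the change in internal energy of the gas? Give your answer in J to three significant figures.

Constant volume ⇒ W = 0, so Q = ΔU = nCᵥΔT with Cᵥ = 3R/2 = 12.47 J/(mol·K).
ΔU = (1.83)(12.47)(364 − 459) = -2168 J.

ΔU ≈ -2170 J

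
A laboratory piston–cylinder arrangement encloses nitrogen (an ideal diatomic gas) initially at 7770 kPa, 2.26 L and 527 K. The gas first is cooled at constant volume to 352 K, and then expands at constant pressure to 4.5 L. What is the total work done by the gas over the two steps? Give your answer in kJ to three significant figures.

Step 1 (isochoric): W = 0 (constant volume).
After step 1: P = 5190 kPa (V unchanged).
Step 2 (isobaric): W = PΔV = (5190 kPa)(4.5 − 2.26 L) = 11625 J.
W_total = 0 + 11625 = 11625 J.

W_total ≈ 11.6 kJ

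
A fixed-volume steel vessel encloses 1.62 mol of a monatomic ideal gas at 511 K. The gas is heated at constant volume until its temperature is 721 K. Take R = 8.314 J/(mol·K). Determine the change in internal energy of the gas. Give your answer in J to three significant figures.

ΔU ≈ 4240 J

Constant volume ⇒ W = 0, so Q = ΔU = nCᵥΔT with Cᵥ = 3R/2 = 12.47 J/(mol·K).
ΔU = (1.62)(12.47)(721 − 511) = 4243 J.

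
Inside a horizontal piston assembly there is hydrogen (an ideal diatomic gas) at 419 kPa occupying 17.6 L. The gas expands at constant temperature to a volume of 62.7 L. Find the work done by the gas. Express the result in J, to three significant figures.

W ≈ 9370 J

Isothermal: W = nRT ln(V₂/V₁) = P₁V₁ ln(V₂/V₁).
P₁V₁ = (419 kPa)(17.6 L) = 7374 J.
W = 7374 × ln(62.7/17.6) = 7374 × 1.27
W_by_gas = 9369 J.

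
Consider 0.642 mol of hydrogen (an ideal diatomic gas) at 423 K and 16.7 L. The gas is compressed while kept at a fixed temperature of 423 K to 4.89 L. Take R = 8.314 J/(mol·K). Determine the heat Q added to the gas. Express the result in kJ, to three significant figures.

Q ≈ -2.77 kJ

Isothermal ⇒ ΔU = 0, so Q = W = nRT ln(V₂/V₁).
Q = (0.642)(8.314)(423) ln(4.89/16.7) = 2258 × -1.228 = -2773 J.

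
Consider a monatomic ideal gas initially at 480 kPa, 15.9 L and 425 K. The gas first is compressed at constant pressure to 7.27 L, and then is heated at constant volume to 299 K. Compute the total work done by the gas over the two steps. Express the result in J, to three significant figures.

W_total ≈ -4140 J

Step 1 (isobaric): W = PΔV = (480 kPa)(7.27 − 15.9 L) = -4142 J.
Step 2 (isochoric): W = 0 (constant volume).
W_total = -4142 + 0 = -4142 J.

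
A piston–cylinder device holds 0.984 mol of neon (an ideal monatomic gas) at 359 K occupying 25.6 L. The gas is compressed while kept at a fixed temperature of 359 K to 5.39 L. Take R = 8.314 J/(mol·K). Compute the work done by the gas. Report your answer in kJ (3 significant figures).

W ≈ -4.58 kJ

Isothermal: W = nRT ln(V₂/V₁).
W = (0.984)(8.314)(359) × ln(5.39/25.6)
  = 2937 × -1.558
W_by_gas = -4576 J.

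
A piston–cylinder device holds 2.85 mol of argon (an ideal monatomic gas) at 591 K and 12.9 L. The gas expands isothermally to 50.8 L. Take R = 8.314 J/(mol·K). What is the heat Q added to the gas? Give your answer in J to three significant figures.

Q ≈ 19200 J

Isothermal ⇒ ΔU = 0, so Q = W = nRT ln(V₂/V₁).
Q = (2.85)(8.314)(591) ln(50.8/12.9) = 14004 × 1.371 = 19194 J.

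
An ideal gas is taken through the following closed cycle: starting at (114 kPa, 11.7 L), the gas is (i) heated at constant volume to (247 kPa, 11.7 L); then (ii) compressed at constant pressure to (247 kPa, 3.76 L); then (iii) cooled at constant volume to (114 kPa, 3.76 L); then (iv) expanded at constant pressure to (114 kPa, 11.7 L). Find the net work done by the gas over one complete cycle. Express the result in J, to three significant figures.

Constant-volume legs do no work.
W(ii) = (247)(3.76 − 11.7) = -1961 J; W(iv) = (114)(11.7 − 3.76) = 905.2 J.
W_net = -1961 + 905.2 = -1056 J (the counter-clockwise enclosed area).

W_net ≈ -1060 J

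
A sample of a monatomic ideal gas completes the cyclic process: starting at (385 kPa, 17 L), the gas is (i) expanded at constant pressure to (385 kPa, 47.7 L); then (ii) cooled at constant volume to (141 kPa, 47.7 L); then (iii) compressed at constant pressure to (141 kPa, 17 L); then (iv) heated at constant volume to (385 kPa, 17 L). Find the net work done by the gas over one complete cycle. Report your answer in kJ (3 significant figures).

W_net ≈ 7.49 kJ

Constant-volume legs do no work.
W(i) = (385)(47.7 − 17) = 11820 J; W(iii) = (141)(17 − 47.7) = -4329 J.
W_net = 11820 − 4329 = 7491 J (the clockwise enclosed area).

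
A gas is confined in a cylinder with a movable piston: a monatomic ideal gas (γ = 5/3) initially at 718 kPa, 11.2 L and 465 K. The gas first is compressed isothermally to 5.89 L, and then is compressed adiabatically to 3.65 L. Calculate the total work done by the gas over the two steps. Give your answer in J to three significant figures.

W_total ≈ -9700 J

Step 1 (isothermal): W = P₁V₁ ln(V₂/V₁) = (8042) ln(5.89/11.2) = -5168 J.
After step 1: P = 1365 kPa, V = 5.89 L, T = 465 K.
Step 2 (adiabatic): W = (P₁V₁ − P₂V₂)/(γ−1) = (8042 − 11063)/0.667 = -4533 J.
W_total = -5168 − 4533 = -9701 J.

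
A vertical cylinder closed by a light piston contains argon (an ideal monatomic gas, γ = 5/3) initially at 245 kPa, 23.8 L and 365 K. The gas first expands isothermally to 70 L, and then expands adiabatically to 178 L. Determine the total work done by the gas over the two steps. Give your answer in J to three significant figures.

W_total ≈ 10300 J

Step 1 (isothermal): W = P₁V₁ ln(V₂/V₁) = (5831) ln(70/23.8) = 6291 J.
After step 1: P = 83.3 kPa, V = 70 L, T = 365 K.
Step 2 (adiabatic): W = (P₁V₁ − P₂V₂)/(γ−1) = (5831 − 3130)/0.667 = 4052 J.
W_total = 6291 + 4052 = 10342 J.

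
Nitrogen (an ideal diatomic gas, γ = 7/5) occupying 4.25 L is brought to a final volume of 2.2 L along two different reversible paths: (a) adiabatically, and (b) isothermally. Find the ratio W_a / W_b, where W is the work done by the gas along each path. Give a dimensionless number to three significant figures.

Path (a) adiabatic: W = P₁V₁(1 − (V₁/V₂)^(γ−1))/(γ−1) → W_a/(P₁V₁) = -0.7533.
Path (b) isothermal: W = P₁V₁ ln(V₂/V₁) → W_b/(P₁V₁) = -0.6585.
W_a / W_b = -0.7533 / -0.6585 = 1.144.

W_a / W_b ≈ 1.14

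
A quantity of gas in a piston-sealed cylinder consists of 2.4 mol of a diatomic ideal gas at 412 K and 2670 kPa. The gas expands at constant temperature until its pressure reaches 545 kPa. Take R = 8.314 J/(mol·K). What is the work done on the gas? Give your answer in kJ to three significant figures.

Isothermal process: W = nRT ln(V₂/V₁) = nRT ln(P₁/P₂).
W = (2.4)(8.314)(412) × ln(2670/545)
  = 8221 × ln(4.899) = 8221 × 1.589
W_by_gas = 13063 J; work on gas = −W_by = -13063 J.

W ≈ -13.1 kJ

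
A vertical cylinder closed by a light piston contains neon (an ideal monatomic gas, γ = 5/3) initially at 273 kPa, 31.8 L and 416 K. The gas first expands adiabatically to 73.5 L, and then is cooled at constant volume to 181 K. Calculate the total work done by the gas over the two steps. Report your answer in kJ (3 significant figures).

W_total ≈ 5.57 kJ

Step 1 (adiabatic): W = (P₁V₁ − P₂V₂)/(γ−1) = (8681 − 4966)/0.667 = 5573 J.
Step 2 (isochoric): W = 0 (constant volume).
W_total = 5573 + 0 = 5573 J.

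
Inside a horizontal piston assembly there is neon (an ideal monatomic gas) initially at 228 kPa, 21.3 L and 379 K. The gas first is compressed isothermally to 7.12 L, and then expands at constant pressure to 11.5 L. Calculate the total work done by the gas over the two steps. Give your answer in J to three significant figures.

W_total ≈ -2330 J

Step 1 (isothermal): W = P₁V₁ ln(V₂/V₁) = (4856) ln(7.12/21.3) = -5322 J.
After step 1: P = 682.1 kPa, V = 7.12 L, T = 379 K.
Step 2 (isobaric): W = PΔV = (682.1 kPa)(11.5 − 7.12 L) = 2988 J.
W_total = -5322 + 2988 = -2334 J.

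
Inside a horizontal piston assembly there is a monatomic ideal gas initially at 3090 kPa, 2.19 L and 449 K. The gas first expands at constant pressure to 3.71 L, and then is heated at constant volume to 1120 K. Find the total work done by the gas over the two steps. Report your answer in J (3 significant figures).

Step 1 (isobaric): W = PΔV = (3090 kPa)(3.71 − 2.19 L) = 4697 J.
Step 2 (isochoric): W = 0 (constant volume).
W_total = 4697 + 0 = 4697 J.

W_total ≈ 4700 J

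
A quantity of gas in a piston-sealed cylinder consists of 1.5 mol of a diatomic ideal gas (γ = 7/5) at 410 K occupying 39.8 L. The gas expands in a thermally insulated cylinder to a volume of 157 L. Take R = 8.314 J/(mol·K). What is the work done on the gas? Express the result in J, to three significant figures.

W ≈ -5400 J

Adiabatic: TV^(γ−1) = const with γ = 7/5.
T₂ = T₁ (V₁/V₂)^(γ−1) = 410 × (39.8/157)^0.4 = 410 × 0.5776 = 236.8 K.
W_by = nCᵥ(T₁ − T₂) = (1.5)(20.79)(410 − 236.8) = 5400 J.
Work on gas = −W_by = -5400 J.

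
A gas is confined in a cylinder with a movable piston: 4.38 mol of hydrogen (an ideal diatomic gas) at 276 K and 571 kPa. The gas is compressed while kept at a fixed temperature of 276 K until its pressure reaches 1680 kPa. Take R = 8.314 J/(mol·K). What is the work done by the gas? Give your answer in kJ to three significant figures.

Isothermal process: W = nRT ln(V₂/V₁) = nRT ln(P₁/P₂).
W = (4.38)(8.314)(276) × ln(571/1680)
  = 10051 × ln(0.3399) = 10051 × -1.079
W_by_gas = -10846 J.

W ≈ -10.8 kJ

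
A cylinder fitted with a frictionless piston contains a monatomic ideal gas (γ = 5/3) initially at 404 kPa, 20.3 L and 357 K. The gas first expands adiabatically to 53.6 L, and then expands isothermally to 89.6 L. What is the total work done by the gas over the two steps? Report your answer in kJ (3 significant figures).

Step 1 (adiabatic): W = (P₁V₁ − P₂V₂)/(γ−1) = (8201 − 4293)/0.667 = 5862 J.
After step 1: P = 80.09 kPa, V = 53.6 L, T = 186.9 K.
Step 2 (isothermal): W = P₁V₁ ln(V₂/V₁) = (4293) ln(89.6/53.6) = 2206 J.
W_total = 5862 + 2206 = 8068 J.

W_total ≈ 8.07 kJ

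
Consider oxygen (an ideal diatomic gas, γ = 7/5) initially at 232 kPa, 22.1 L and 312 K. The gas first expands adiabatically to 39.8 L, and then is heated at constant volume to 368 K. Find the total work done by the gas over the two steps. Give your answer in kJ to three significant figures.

W_total ≈ 2.69 kJ

Step 1 (adiabatic): W = (P₁V₁ − P₂V₂)/(γ−1) = (5127 − 4052)/0.4 = 2688 J.
Step 2 (isochoric): W = 0 (constant volume).
W_total = 2688 + 0 = 2688 J.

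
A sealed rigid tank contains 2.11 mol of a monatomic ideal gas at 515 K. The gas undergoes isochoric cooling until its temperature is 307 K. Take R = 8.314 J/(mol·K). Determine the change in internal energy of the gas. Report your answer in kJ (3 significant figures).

ΔU ≈ -5.47 kJ

Constant volume ⇒ W = 0, so Q = ΔU = nCᵥΔT with Cᵥ = 3R/2 = 12.47 J/(mol·K).
ΔU = (2.11)(12.47)(307 − 515) = -5473 J.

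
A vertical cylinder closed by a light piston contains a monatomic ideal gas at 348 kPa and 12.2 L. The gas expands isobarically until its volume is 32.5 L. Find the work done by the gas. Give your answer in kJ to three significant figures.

W ≈ 7.06 kJ

Isobaric: W = P ΔV.
W = (348 kPa)(32.5 − 12.2 L) = (348)(20.3) = 7064 J.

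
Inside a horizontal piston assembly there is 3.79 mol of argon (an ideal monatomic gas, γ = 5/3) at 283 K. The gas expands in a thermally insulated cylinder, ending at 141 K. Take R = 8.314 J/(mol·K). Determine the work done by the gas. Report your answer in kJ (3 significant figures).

W ≈ 6.71 kJ

Adiabatic ⇒ Q = 0, so W_by = −ΔU = nCᵥ(T₁ − T₂).
Cᵥ = 3R/2 = 12.47 J/(mol·K).
W = (3.79)(12.47)(283 − 141) = 6712 J.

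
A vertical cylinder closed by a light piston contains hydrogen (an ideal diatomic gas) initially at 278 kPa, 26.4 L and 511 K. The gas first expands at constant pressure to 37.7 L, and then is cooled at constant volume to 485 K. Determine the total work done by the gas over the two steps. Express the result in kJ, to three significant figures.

W_total ≈ 3.14 kJ

Step 1 (isobaric): W = PΔV = (278 kPa)(37.7 − 26.4 L) = 3141 J.
Step 2 (isochoric): W = 0 (constant volume).
W_total = 3141 + 0 = 3141 J.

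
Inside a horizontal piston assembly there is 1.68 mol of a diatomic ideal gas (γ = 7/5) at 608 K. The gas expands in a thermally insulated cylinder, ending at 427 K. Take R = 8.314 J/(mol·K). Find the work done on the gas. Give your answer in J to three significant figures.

W ≈ -6320 J

Adiabatic ⇒ Q = 0, so W_by = −ΔU = nCᵥ(T₁ − T₂).
Cᵥ = 5R/2 = 20.79 J/(mol·K).
W = (1.68)(20.79)(608 − 427) = 6320 J.
Work on gas = −W_by = -6320 J.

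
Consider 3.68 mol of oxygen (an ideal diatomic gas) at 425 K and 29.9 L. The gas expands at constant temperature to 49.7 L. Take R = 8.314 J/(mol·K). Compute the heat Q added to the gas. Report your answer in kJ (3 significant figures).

Q ≈ 6.61 kJ

Isothermal ⇒ ΔU = 0, so Q = W = nRT ln(V₂/V₁).
Q = (3.68)(8.314)(425) ln(49.7/29.9) = 13003 × 0.5081 = 6607 J.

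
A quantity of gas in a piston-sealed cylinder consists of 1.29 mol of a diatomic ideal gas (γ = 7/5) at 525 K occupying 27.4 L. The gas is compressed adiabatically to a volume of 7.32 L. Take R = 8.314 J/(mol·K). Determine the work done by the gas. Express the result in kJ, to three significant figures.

Adiabatic: TV^(γ−1) = const with γ = 7/5.
T₂ = T₁ (V₁/V₂)^(γ−1) = 525 × (27.4/7.32)^0.4 = 525 × 1.695 = 890.1 K.
W_by = nCᵥ(T₁ − T₂) = (1.29)(20.79)(525 − 890.1) = -9790 J.

W ≈ -9.79 kJ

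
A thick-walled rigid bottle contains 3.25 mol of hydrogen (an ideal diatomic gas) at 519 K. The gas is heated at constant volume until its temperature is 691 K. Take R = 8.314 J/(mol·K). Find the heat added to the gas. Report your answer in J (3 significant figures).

Constant volume ⇒ W = 0, so Q = ΔU = nCᵥΔT with Cᵥ = 5R/2 = 20.79 J/(mol·K).
ΔU = (3.25)(20.79)(691 − 519) = 11619 J.

Q ≈ 11600 J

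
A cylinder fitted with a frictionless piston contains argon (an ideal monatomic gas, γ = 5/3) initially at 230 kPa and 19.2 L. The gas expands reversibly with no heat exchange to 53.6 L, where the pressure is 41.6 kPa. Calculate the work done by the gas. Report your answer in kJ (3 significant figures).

Adiabatic: W = (P₁V₁ − P₂V₂)/(γ − 1) with γ = 5/3.
P₁V₁ = 4416 J, P₂V₂ = 2230 J.
W = (4416 − 2230) / 0.6667 = 3279 J.

W ≈ 3.28 kJ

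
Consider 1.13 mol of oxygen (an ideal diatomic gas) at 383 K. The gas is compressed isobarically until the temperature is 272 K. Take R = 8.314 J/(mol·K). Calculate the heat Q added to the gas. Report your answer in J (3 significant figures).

Isobaric: W = nRΔT = (1.13)(8.314)(-111) = -1043 J.
ΔU = nCᵥΔT with Cᵥ = 5R/2: ΔU = (1.13)(20.79)(-111) = -2607 J.
Q = ΔU + W = -2607 − 1043 = -3650 J.

Q ≈ -3650 J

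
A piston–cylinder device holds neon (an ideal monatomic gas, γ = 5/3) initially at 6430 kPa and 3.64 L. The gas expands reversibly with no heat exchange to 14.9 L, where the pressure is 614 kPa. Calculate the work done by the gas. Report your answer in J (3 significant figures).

Adiabatic: W = (P₁V₁ − P₂V₂)/(γ − 1) with γ = 5/3.
P₁V₁ = 23405 J, P₂V₂ = 9149 J.
W = (23405 − 9149) / 0.6667 = 21385 J.

W ≈ 21400 J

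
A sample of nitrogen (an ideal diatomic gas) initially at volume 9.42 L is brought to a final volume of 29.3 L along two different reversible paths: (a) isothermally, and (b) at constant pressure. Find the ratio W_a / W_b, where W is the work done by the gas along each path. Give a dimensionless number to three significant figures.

Path (a) isothermal: W = P₁V₁ ln(V₂/V₁) → W_a/(P₁V₁) = 1.135.
Path (b) isobaric: W = P₁(V₂ − V₁) → W_b/(P₁V₁) = 2.11.
W_a / W_b = 1.135 / 2.11 = 0.5377.

W_a / W_b ≈ 0.538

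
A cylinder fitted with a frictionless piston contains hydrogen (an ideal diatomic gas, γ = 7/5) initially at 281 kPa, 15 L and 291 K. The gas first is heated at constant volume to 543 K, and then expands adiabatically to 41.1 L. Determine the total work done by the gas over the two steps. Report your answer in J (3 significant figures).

W_total ≈ 6520 J

Step 1 (isochoric): W = 0 (constant volume).
After step 1: P = 524.3 kPa (V unchanged).
Step 2 (adiabatic): W = (P₁V₁ − P₂V₂)/(γ−1) = (7865 − 5255)/0.4 = 6524 J.
W_total = 0 + 6524 = 6524 J.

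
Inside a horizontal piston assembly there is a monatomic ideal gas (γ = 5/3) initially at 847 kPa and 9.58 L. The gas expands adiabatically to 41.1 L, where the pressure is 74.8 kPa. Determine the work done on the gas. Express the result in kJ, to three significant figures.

W ≈ -7.56 kJ

Adiabatic: W = (P₁V₁ − P₂V₂)/(γ − 1) with γ = 5/3.
P₁V₁ = 8114 J, P₂V₂ = 3074 J.
W = (8114 − 3074) / 0.6667 = 7560 J.
Work on gas = −W_by = -7560 J.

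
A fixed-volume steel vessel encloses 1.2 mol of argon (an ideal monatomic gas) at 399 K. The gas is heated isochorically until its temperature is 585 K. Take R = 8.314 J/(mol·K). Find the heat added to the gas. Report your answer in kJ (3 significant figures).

Constant volume ⇒ W = 0, so Q = ΔU = nCᵥΔT with Cᵥ = 3R/2 = 12.47 J/(mol·K).
ΔU = (1.2)(12.47)(585 − 399) = 2784 J.

Q ≈ 2.78 kJ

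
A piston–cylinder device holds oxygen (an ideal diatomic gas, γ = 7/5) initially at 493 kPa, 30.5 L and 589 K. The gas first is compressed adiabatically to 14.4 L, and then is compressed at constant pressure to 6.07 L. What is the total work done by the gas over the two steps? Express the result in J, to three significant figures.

Step 1 (adiabatic): W = (P₁V₁ − P₂V₂)/(γ−1) = (15036 − 20301)/0.4 = -13162 J.
After step 1: P = 1410 kPa, V = 14.4 L, T = 795.2 K.
Step 2 (isobaric): W = PΔV = (1410 kPa)(6.07 − 14.4 L) = -11744 J.
W_total = -13162 − 11744 = -24905 J.

W_total ≈ -24900 J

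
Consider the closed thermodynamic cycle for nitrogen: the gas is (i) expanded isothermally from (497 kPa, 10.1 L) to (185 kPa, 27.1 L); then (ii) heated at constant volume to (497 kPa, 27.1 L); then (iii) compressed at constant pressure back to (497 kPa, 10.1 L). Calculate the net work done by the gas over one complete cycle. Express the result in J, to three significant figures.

W_net ≈ -3490 J

Leg (i): W = PᵢVᵢ ln(V_f/Vᵢ) = (5020) ln(27.1/10.1) = 4954 J.
Leg (ii): W = 0.
Leg (iii): W = PΔV = (497)(10.1 − 27.1) = -8449 J.
W_net = 4954 − 8449 = -3495 J.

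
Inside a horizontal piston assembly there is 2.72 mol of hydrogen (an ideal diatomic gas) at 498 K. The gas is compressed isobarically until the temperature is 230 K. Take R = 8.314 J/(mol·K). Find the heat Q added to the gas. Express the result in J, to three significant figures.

Isobaric: W = nRΔT = (2.72)(8.314)(-268) = -6061 J.
ΔU = nCᵥΔT with Cᵥ = 5R/2: ΔU = (2.72)(20.79)(-268) = -15151 J.
Q = ΔU + W = -15151 − 6061 = -21212 J.

Q ≈ -21200 J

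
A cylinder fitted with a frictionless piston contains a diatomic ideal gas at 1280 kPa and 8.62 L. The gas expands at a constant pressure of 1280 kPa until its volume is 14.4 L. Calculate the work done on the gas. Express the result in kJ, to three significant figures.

Isobaric: W = P ΔV.
W = (1280 kPa)(14.4 − 8.62 L) = (1280)(5.78) = 7398 J.
Work on gas = −W_by = -7398 J.

W ≈ -7.40 kJ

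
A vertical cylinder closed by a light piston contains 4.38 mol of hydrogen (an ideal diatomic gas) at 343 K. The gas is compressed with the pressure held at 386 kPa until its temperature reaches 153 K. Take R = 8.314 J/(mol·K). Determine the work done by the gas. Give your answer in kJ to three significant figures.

W ≈ -6.92 kJ

Isobaric: W = P ΔV = nR ΔT.
W = (4.38)(8.314)(153 − 343) = -6919 J.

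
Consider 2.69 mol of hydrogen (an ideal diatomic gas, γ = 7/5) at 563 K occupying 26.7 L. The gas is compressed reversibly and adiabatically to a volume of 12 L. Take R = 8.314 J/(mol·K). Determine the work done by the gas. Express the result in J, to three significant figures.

Adiabatic: TV^(γ−1) = const with γ = 7/5.
T₂ = T₁ (V₁/V₂)^(γ−1) = 563 × (26.7/12)^0.4 = 563 × 1.377 = 775.2 K.
W_by = nCᵥ(T₁ − T₂) = (2.69)(20.79)(563 − 775.2) = -11867 J.

W ≈ -11900 J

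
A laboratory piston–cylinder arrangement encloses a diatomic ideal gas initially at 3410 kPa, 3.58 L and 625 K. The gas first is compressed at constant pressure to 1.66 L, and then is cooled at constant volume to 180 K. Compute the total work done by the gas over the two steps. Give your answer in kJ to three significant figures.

W_total ≈ -6.55 kJ

Step 1 (isobaric): W = PΔV = (3410 kPa)(1.66 − 3.58 L) = -6547 J.
Step 2 (isochoric): W = 0 (constant volume).
W_total = -6547 + 0 = -6547 J.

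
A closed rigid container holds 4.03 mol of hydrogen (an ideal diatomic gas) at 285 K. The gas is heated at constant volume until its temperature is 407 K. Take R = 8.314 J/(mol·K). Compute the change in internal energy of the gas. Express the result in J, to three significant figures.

Constant volume ⇒ W = 0, so Q = ΔU = nCᵥΔT with Cᵥ = 5R/2 = 20.79 J/(mol·K).
ΔU = (4.03)(20.79)(407 − 285) = 10219 J.

ΔU ≈ 10200 J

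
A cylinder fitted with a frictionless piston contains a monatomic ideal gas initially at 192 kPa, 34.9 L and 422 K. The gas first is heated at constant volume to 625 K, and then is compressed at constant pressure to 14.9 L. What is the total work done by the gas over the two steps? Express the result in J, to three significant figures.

W_total ≈ -5690 J

Step 1 (isochoric): W = 0 (constant volume).
After step 1: P = 284.4 kPa (V unchanged).
Step 2 (isobaric): W = PΔV = (284.4 kPa)(14.9 − 34.9 L) = -5687 J.
W_total = 0 − 5687 = -5687 J.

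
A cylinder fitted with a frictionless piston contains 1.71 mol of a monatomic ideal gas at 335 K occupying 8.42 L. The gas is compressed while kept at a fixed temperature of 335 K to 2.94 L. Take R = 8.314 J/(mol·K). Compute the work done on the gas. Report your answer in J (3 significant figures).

Isothermal: W = nRT ln(V₂/V₁).
W = (1.71)(8.314)(335) × ln(2.94/8.42)
  = 4763 × -1.052
W_by_gas = -5011 J; work on gas = −W_by = 5011 J.

W ≈ 5010 J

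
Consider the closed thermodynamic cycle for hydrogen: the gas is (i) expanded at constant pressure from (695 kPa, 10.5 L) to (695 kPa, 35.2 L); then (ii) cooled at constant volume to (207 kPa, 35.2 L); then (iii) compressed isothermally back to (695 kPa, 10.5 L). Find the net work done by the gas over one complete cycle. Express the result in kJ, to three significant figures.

Leg (i): W = PΔV = (695)(35.2 − 10.5) = 17167 J.
Leg (ii): W = 0.
Leg (iii): W = PᵢVᵢ ln(V_f/Vᵢ) = (7286) ln(10.5/35.2) = -8814 J.
W_net = 17167 − 8814 = 8352 J.

W_net ≈ 8.35 kJ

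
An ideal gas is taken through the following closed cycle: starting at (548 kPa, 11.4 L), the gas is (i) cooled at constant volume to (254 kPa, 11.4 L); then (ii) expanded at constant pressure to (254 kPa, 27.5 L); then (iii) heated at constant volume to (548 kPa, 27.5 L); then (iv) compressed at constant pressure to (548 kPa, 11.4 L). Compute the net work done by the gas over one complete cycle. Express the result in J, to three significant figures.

Constant-volume legs do no work.
W(ii) = (254)(27.5 − 11.4) = 4089 J; W(iv) = (548)(11.4 − 27.5) = -8823 J.
W_net = 4089 − 8823 = -4733 J (the counter-clockwise enclosed area).

W_net ≈ -4730 J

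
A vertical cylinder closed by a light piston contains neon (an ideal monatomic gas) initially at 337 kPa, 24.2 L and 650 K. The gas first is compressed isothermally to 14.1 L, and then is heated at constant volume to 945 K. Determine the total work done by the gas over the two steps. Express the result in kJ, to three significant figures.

Step 1 (isothermal): W = P₁V₁ ln(V₂/V₁) = (8155) ln(14.1/24.2) = -4405 J.
Step 2 (isochoric): W = 0 (constant volume).
W_total = -4405 + 0 = -4405 J.

W_total ≈ -4.41 kJ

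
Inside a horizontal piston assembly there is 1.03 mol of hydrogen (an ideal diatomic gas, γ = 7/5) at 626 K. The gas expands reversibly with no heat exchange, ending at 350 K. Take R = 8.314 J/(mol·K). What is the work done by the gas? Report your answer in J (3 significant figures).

Adiabatic ⇒ Q = 0, so W_by = −ΔU = nCᵥ(T₁ − T₂).
Cᵥ = 5R/2 = 20.79 J/(mol·K).
W = (1.03)(20.79)(626 − 350) = 5909 J.

W ≈ 5910 J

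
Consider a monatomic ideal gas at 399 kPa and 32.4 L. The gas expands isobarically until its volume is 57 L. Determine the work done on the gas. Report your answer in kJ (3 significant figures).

W ≈ -9.82 kJ

Isobaric: W = P ΔV.
W = (399 kPa)(57 − 32.4 L) = (399)(24.6) = 9815 J.
Work on gas = −W_by = -9815 J.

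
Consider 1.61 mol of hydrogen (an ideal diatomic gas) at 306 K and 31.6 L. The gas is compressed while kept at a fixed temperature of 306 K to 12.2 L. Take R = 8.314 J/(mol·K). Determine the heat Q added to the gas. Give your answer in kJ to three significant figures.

Isothermal ⇒ ΔU = 0, so Q = W = nRT ln(V₂/V₁).
Q = (1.61)(8.314)(306) ln(12.2/31.6) = 4096 × -0.9517 = -3898 J.

Q ≈ -3.90 kJ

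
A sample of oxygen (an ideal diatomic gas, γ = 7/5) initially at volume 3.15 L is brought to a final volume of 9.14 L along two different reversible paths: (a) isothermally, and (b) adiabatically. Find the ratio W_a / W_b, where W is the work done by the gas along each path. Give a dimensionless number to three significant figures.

Path (a) isothermal: W = P₁V₁ ln(V₂/V₁) → W_a/(P₁V₁) = 1.065.
Path (b) adiabatic: W = P₁V₁(1 − (V₁/V₂)^(γ−1))/(γ−1) → W_b/(P₁V₁) = 0.8674.
W_a / W_b = 1.065 / 0.8674 = 1.228.

W_a / W_b ≈ 1.23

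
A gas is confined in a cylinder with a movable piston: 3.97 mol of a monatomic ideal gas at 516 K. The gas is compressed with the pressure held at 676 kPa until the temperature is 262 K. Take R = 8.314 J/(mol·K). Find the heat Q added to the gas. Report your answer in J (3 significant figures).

Q ≈ -21000 J

Isobaric: W = nRΔT = (3.97)(8.314)(-254) = -8384 J.
ΔU = nCᵥΔT with Cᵥ = 3R/2: ΔU = (3.97)(12.47)(-254) = -12576 J.
Q = ΔU + W = -12576 − 8384 = -20959 J.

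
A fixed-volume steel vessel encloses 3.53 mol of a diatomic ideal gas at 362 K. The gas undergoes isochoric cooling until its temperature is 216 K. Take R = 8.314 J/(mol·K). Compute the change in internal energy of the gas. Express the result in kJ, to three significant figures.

ΔU ≈ -10.7 kJ

Constant volume ⇒ W = 0, so Q = ΔU = nCᵥΔT with Cᵥ = 5R/2 = 20.79 J/(mol·K).
ΔU = (3.53)(20.79)(216 − 362) = -10712 J.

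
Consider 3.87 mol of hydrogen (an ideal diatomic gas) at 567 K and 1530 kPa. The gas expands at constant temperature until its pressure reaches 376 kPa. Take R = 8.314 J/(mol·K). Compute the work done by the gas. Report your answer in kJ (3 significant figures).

W ≈ 25.6 kJ

Isothermal process: W = nRT ln(V₂/V₁) = nRT ln(P₁/P₂).
W = (3.87)(8.314)(567) × ln(1530/376)
  = 18243 × ln(4.069) = 18243 × 1.403
W_by_gas = 25603 J.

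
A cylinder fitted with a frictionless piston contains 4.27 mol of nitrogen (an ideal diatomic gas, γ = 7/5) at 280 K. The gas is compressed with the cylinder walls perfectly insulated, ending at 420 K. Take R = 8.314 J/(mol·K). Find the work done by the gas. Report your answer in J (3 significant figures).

Adiabatic ⇒ Q = 0, so W_by = −ΔU = nCᵥ(T₁ − T₂).
Cᵥ = 5R/2 = 20.79 J/(mol·K).
W = (4.27)(20.79)(280 − 420) = -12425 J.

W ≈ -12400 J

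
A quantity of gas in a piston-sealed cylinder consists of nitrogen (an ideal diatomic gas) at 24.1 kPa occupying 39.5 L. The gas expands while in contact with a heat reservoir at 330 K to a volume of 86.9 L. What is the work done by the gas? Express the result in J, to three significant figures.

W ≈ 751 J

Isothermal: W = nRT ln(V₂/V₁) = P₁V₁ ln(V₂/V₁).
P₁V₁ = (24.1 kPa)(39.5 L) = 952 J.
W = 952 × ln(86.9/39.5) = 952 × 0.7885
W_by_gas = 750.6 J.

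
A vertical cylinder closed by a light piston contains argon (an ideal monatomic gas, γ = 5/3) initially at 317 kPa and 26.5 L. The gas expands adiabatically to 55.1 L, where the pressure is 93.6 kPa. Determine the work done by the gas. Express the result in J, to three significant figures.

W ≈ 4860 J

Adiabatic: W = (P₁V₁ − P₂V₂)/(γ − 1) with γ = 5/3.
P₁V₁ = 8400 J, P₂V₂ = 5157 J.
W = (8400 − 5157) / 0.6667 = 4865 J.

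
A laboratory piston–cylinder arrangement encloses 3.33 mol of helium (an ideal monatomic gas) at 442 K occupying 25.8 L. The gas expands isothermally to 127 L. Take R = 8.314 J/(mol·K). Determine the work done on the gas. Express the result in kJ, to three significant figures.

W ≈ -19.5 kJ

Isothermal: W = nRT ln(V₂/V₁).
W = (3.33)(8.314)(442) × ln(127/25.8)
  = 12237 × 1.594
W_by_gas = 19504 J; work on gas = −W_by = -19504 J.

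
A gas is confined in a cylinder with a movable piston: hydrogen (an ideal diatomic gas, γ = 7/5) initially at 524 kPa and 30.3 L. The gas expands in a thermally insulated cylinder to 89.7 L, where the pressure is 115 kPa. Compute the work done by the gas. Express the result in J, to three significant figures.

Adiabatic: W = (P₁V₁ − P₂V₂)/(γ − 1) with γ = 7/5.
P₁V₁ = 15877 J, P₂V₂ = 10316 J.
W = (15877 − 10316) / 0.4 = 13904 J.

W ≈ 13900 J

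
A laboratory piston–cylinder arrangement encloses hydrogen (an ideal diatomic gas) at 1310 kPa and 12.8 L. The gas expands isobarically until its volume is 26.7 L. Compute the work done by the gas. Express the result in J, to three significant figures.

W ≈ 18200 J

Isobaric: W = P ΔV.
W = (1310 kPa)(26.7 − 12.8 L) = (1310)(13.9) = 18209 J.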